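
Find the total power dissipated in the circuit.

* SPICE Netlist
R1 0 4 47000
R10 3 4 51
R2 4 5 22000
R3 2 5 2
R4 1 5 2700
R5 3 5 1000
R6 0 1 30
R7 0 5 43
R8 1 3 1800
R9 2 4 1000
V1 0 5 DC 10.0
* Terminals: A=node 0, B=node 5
Nodal analysis, taking node 5 as the 0 V reference.
Source V1 fixes V_0 = 10 V.
KCL at each unknown node (sum of currents leaving = 0; resistances in Ω):
  Node 1: (V_1 - 0)/2700 + (V_1 - 10)/30 + (V_1 - V_3)/1800 = 0
  Node 2: (V_2 - 0)/2 + (V_2 - V_4)/1000 = 0
  Node 3: (V_3 - 0)/1000 + (V_3 - V_1)/1800 + (V_3 - V_4)/51 = 0
  Node 4: (V_4 - 10)/47000 + (V_4 - 0)/22000 + (V_4 - V_2)/1000 + (V_4 - V_3)/51 = 0
Collecting terms (coefficients in siemens):
  0.03426·V_1 - 0.0005556·V_3 = 0.3333
  0.501·V_2 - 0.001·V_4 = 0
  0.02116·V_3 - 0.0005556·V_1 - 0.01961·V_4 = 0
  0.02067·V_4 - 0.001·V_2 - 0.01961·V_3 = 0.0002128
Solving these 4 simultaneous equations (Gaussian elimination) gives:
  V_1 = 9.765 V, V_2 = 0.004173 V, V_3 = 2.193 V, V_4 = 2.091 V
Power in each resistor, P = (ΔV)²/R:
  P_R1 = (10 - 2.091)²/47000 = 0.001331 W
  P_R2 = (2.091 - 0)²/22000 = 0.0001987 W
  P_R3 = (0.004173 - 0)²/2 = 0.000008707 W
  P_R4 = (9.765 - 0)²/2700 = 0.03532 W
  P_R5 = (2.193 - 0)²/1000 = 0.004811 W
  P_R6 = (10 - 9.765)²/30 = 0.001836 W
  P_R7 = (10 - 0)²/43 = 2.326 W
  P_R8 = (9.765 - 2.193)²/1800 = 0.03185 W
  P_R9 = (0.004173 - 2.091)²/1000 = 0.004354 W
  P_R10 = (2.193 - 2.091)²/51 = 0.0002067 W
P_total = P_R1 + P_R2 + P_R3 + P_R4 + P_R5 + P_R6 + P_R7 + P_R8 + P_R9 + P_R10 = 2.405 W

Final answer: 2.405 W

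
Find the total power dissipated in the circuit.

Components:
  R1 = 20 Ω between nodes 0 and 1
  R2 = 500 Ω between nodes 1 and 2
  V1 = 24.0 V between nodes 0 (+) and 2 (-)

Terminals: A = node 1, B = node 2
Nodal analysis, taking node 2 as the 0 V reference.
Source V1 fixes V_0 = 24 V.
KCL at each unknown node (sum of currents leaving = 0; resistances in Ω):
  Node 1: (V_1 - 24)/20 + (V_1 - 0)/500 = 0
Collecting terms: 0.052 × V_1 = 1.2  =>  V_1 = 23.08 V
Power in each resistor, P = (ΔV)²/R:
  P_R1 = (24 - 23.08)²/20 = 0.0426 W
  P_R2 = (23.08 - 0)²/500 = 1.065 W
P_total = P_R1 + P_R2 = 1.108 W

Final answer: 1.108 W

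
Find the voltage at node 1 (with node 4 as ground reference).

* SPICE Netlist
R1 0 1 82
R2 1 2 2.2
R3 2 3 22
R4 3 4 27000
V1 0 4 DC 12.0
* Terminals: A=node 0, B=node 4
Nodal analysis, taking node 4 as the 0 V reference.
Source V1 fixes V_0 = 12 V.
KCL at each unknown node (sum of currents leaving = 0; resistances in Ω):
  Node 1: (V_1 - 12)/82 + (V_1 - V_2)/2.2 = 0
  Node 2: (V_2 - V_1)/2.2 + (V_2 - V_3)/22 = 0
  Node 3: (V_3 - V_2)/22 + (V_3 - 0)/27000 = 0
Collecting terms (coefficients in siemens):
  0.4667·V_1 - 0.4545·V_2 = 0.1463
  0.5·V_2 - 0.4545·V_1 - 0.04545·V_3 = 0
  0.04549·V_3 - 0.04545·V_2 = 0
Solving these 3 simultaneous equations (Gaussian elimination) gives:
  V_1 = 11.96 V, V_2 = 11.96 V, V_3 = 11.95 V
The requested potential is V_1 = 11.96 V.

Final answer: V_1 = 11.96 V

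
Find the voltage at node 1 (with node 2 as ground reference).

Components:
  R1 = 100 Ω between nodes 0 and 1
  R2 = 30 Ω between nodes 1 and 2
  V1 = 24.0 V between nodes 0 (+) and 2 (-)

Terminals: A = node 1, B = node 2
Nodal analysis, taking node 2 as the 0 V reference.
Source V1 fixes V_0 = 24 V.
KCL at each unknown node (sum of currents leaving = 0; resistances in Ω):
  Node 1: (V_1 - 24)/100 + (V_1 - 0)/30 = 0
Collecting terms: 0.04333 × V_1 = 0.24  =>  V_1 = 5.538 V
The requested potential is V_1 = 5.538 V.

Final answer: V_1 = 5.538 V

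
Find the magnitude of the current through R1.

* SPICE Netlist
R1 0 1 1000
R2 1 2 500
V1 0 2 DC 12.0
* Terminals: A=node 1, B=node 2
Nodal analysis, taking node 2 as the 0 V reference.
Source V1 fixes V_0 = 12 V.
KCL at each unknown node (sum of currents leaving = 0; resistances in Ω):
  Node 1: (V_1 - 12)/1000 + (V_1 - 0)/500 = 0
Collecting terms: 0.003 × V_1 = 0.012  =>  V_1 = 4 V
I_R1 = (V_0 - V_1)/R1 = (12 - 4)/1000 = 0.008 A
|I_R1| = 0.008 A

Final answer: |I_R1| = 0.008 A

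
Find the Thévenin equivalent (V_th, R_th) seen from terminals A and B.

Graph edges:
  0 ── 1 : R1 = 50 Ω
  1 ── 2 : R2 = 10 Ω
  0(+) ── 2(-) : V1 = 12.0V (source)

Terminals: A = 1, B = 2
Step 1 — V_th is the open-circuit voltage V_A - V_B (nothing connected across the terminals).
Nodal analysis, taking node 2 as the 0 V reference.
Source V1 fixes V_0 = 12 V.
KCL at each unknown node (sum of currents leaving = 0; resistances in Ω):
  Node 1: (V_1 - 12)/50 + (V_1 - 0)/10 = 0
Collecting terms: 0.12 × V_1 = 0.24  =>  V_1 = 2 V
V_th = V_1 - V_2 = 2 - 0 = 2 V
Step 2 — R_th: zero the source — replace V1 by a short circuit (node 2 merges into node 0) — and find the resistance seen between A (node 1) and B (node 0).
Reduce the network between node 1 (A) and node 0 (B) by series/parallel combination:
  Rp1 = R1 ‖ R2 (parallel, both between nodes 0 and 1) = 1/(1/50 + 1/10) = 8.333 Ω
R_th = 8.333 Ω

Final answer: V_th = 2 V, R_th = 8.333 Ω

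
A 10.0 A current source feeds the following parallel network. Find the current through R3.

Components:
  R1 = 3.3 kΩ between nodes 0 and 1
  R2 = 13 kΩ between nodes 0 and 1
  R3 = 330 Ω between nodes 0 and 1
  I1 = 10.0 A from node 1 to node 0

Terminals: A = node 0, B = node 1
All resistors sit directly between nodes 0 and 1, so they are in parallel and share one voltage V; the full source current 10 A splits among them.
1/R_par = 1/3300 + 1/13000 + 1/330 = 0.00341 S  =>  R_par = 293.2 Ω
V = I × R_par = 10 × 293.2 = 2932 V
I_R3 = V/R3 = 2932/330 = 8.886 A

Final answer: 8.886 A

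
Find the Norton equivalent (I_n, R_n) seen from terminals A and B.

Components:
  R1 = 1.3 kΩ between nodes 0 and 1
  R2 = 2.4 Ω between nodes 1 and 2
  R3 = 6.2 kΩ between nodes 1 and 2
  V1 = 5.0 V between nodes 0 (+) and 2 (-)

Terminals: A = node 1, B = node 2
Find the Thévenin equivalent first; then I_n = V_th/R_th and R_n = R_th.
Step 1 — V_th is the open-circuit voltage V_A - V_B (nothing connected across the terminals).
Nodal analysis, taking node 2 as the 0 V reference.
Source V1 fixes V_0 = 5 V.
KCL at each unknown node (sum of currents leaving = 0; resistances in Ω):
  Node 1: (V_1 - 5)/1300 + (V_1 - 0)/2.4 + (V_1 - 0)/6200 = 0
Collecting terms: 0.4176 × V_1 = 0.003846  =>  V_1 = 0.00921 V
V_th = V_1 - V_2 = 0.00921 - 0 = 0.00921 V
Step 2 — R_th: zero the source — replace V1 by a short circuit (node 2 merges into node 0) — and find the resistance seen between A (node 1) and B (node 0).
Reduce the network between node 1 (A) and node 0 (B) by series/parallel combination:
  Rp1 = R1 ‖ R2 ‖ R3 (parallel, all between nodes 0 and 1) = 1/(1/1300 + 1/2.4 + 1/6200) = 2.395 Ω
R_th = 2.395 Ω
I_n = V_th/R_th = 0.00921/2.395 = 0.003846 A, and R_n = R_th = 2.395 Ω

Final answer: I_n = 0.003846 A, R_n = 2.395 Ω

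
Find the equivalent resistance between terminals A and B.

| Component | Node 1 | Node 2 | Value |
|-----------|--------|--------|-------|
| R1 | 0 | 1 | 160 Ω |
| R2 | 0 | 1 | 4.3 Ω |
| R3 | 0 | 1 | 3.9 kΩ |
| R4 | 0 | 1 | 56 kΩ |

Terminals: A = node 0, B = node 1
Reduce the network between node 0 (A) and node 1 (B) by series/parallel combination:
  Rp1 = R1 ‖ R2 ‖ R3 ‖ R4 (parallel, all between nodes 0 and 1) = 1/(1/160 + 1/4.3 + 1/3900 + 1/56000) = 4.183 Ω
R_eq = 4.183 Ω

Final answer: 4.183 Ω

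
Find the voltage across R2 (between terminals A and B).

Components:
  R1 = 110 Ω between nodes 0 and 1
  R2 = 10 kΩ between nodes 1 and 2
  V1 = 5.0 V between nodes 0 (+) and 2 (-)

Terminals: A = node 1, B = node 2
R1 and R2 are in series across V1 (node 0 → node 1 → node 2), and the output A–B is taken across R2, so this is a voltage divider.
Series current: I = V1/(R1 + R2) = 5/(110 + 10000) = 5/10110 = 0.0004946 A
V_R2 = I × R2 = V1 × R2/(R1 + R2) = 5 × 10000/10110 = 4.946 V

Final answer: 4.946 V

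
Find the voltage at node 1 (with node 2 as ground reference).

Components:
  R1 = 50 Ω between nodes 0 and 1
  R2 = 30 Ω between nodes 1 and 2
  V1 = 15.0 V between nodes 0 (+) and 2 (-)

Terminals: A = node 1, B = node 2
Nodal analysis, taking node 2 as the 0 V reference.
Source V1 fixes V_0 = 15 V.
KCL at each unknown node (sum of currents leaving = 0; resistances in Ω):
  Node 1: (V_1 - 15)/50 + (V_1 - 0)/30 = 0
Collecting terms: 0.05333 × V_1 = 0.3  =>  V_1 = 5.625 V
The requested potential is V_1 = 5.625 V.

Final answer: V_1 = 5.625 V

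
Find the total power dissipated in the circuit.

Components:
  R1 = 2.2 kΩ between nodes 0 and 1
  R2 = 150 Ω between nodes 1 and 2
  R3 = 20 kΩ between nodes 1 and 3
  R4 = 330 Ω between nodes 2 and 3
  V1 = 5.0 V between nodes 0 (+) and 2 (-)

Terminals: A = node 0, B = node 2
Nodal analysis, taking node 2 as the 0 V reference.
Source V1 fixes V_0 = 5 V.
KCL at each unknown node (sum of currents leaving = 0; resistances in Ω):
  Node 1: (V_1 - 5)/2200 + (V_1 - 0)/150 + (V_1 - V_3)/20000 = 0
  Node 3: (V_3 - V_1)/20000 + (V_3 - 0)/330 = 0
Collecting terms (coefficients in siemens):
  0.007171·V_1 - 0.00005·V_3 = 0.002273
  0.00308·V_3 - 0.00005·V_1 = 0
Determinant D = (0.007171)(0.00308) - (-0.00005)(-0.00005) = 0.00002209
V_1 = [(0.002273)(0.00308) - (-0.00005)(0)]/D = 0.317 V
V_3 = [(0.007171)(0) - (0.002273)(-0.00005)]/D = 0.005145 V
Power in each resistor, P = (ΔV)²/R:
  P_R1 = (5 - 0.317)²/2200 = 0.009969 W
  P_R2 = (0.317 - 0)²/150 = 0.0006698 W
  P_R3 = (0.317 - 0.005145)²/20000 = 0.000004861 W
  P_R4 = (0 - 0.005145)²/330 = 0.00000008021 W
P_total = P_R1 + P_R2 + P_R3 + P_R4 = 0.01064 W

Final answer: 0.01064 W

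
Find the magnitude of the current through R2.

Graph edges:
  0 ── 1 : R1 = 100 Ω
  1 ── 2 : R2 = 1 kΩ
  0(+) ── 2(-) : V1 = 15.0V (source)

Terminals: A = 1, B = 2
Nodal analysis, taking node 2 as the 0 V reference.
Source V1 fixes V_0 = 15 V.
KCL at each unknown node (sum of currents leaving = 0; resistances in Ω):
  Node 1: (V_1 - 15)/100 + (V_1 - 0)/1000 = 0
Collecting terms: 0.011 × V_1 = 0.15  =>  V_1 = 13.64 V
I_R2 = (V_1 - V_2)/R2 = (13.64 - 0)/1000 = 0.01364 A
|I_R2| = 0.01364 A

Final answer: |I_R2| = 0.01364 A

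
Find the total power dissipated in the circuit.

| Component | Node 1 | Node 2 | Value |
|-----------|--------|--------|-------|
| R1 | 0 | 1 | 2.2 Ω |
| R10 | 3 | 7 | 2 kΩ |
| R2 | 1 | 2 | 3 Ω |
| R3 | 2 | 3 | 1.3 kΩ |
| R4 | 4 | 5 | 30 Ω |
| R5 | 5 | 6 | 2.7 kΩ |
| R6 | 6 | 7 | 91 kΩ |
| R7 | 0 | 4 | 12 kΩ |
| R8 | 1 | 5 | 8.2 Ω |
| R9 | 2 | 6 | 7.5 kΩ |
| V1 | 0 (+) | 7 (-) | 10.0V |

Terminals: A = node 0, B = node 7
Nodal analysis, taking node 7 as the 0 V reference.
Source V1 fixes V_0 = 10 V.
KCL at each unknown node (sum of currents leaving = 0; resistances in Ω):
  Node 1: (V_1 - 10)/2.2 + (V_1 - V_2)/3 + (V_1 - V_5)/8.2 = 0
  Node 2: (V_2 - V_1)/3 + (V_2 - V_3)/1300 + (V_2 - V_6)/7500 = 0
  Node 3: (V_3 - V_2)/1300 + (V_3 - 0)/2000 = 0
  Node 4: (V_4 - V_5)/30 + (V_4 - 10)/12000 = 0
  Node 5: (V_5 - V_4)/30 + (V_5 - V_6)/2700 + (V_5 - V_1)/8.2 = 0
  Node 6: (V_6 - V_5)/2700 + (V_6 - 0)/91000 + (V_6 - V_2)/7500 = 0
Collecting terms (coefficients in siemens):
  0.9098·V_1 - 0.3333·V_2 - 0.122·V_5 = 4.545
  0.3342·V_2 - 0.3333·V_1 - 0.0007692·V_3 - 0.0001333·V_6 = 0
  0.001269·V_3 - 0.0007692·V_2 = 0
  0.03342·V_4 - 0.03333·V_5 = 0.0008333
  0.1557·V_5 - 0.122·V_1 - 0.03333·V_4 - 0.0003704·V_6 = 0
  0.0005147·V_6 - 0.0001333·V_2 - 0.0003704·V_5 = 0
Solving these 6 simultaneous equations (Gaussian elimination) gives:
  V_1 = 9.993 V, V_2 = 9.984 V, V_3 = 6.051 V, V_4 = 9.992 V
  V_5 = 9.992 V, V_6 = 9.777 V
Power in each resistor, P = (ΔV)²/R:
  P_R1 = (10 - 9.993)²/2.2 = 0.00002158 W
  P_R2 = (9.993 - 9.984)²/3 = 0.00002796 W
  P_R3 = (9.984 - 6.051)²/1300 = 0.0119 W
  P_R4 = (9.992 - 9.992)²/30 = 0.00000000001179 W
  P_R5 = (9.992 - 9.777)²/2700 = 0.00001721 W
  P_R6 = (9.777 - 0)²/91000 = 0.00105 W
  P_R7 = (10 - 9.992)²/12000 = 0.000000004715 W
  P_R8 = (9.993 - 9.992)²/8.2 = 0.00000005144 W
  P_R9 = (9.984 - 9.777)²/7500 = 0.000005715 W
  P_R10 = (6.051 - 0)²/2000 = 0.01831 W
P_total = P_R1 + P_R2 + P_R3 + P_R4 + P_R5 + P_R6 + P_R7 + P_R8 + P_R9 + P_R10 = 0.03133 W

Final answer: 0.03133 W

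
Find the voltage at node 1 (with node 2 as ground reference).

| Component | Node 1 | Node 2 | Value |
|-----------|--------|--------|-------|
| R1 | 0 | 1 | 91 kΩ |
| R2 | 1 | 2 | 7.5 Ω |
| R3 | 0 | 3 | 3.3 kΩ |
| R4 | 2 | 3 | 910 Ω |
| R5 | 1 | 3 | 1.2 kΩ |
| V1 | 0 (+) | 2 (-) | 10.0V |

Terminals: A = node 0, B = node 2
Nodal analysis, taking node 2 as the 0 V reference.
Source V1 fixes V_0 = 10 V.
KCL at each unknown node (sum of currents leaving = 0; resistances in Ω):
  Node 1: (V_1 - 10)/91000 + (V_1 - 0)/7.5 + (V_1 - V_3)/1200 = 0
  Node 3: (V_3 - 10)/3300 + (V_3 - 0)/910 + (V_3 - V_1)/1200 = 0
Collecting terms (coefficients in siemens):
  0.1342·V_1 - 0.0008333·V_3 = 0.0001099
  0.002235·V_3 - 0.0008333·V_1 = 0.00303
Determinant D = (0.1342)(0.002235) - (-0.0008333)(-0.0008333) = 0.0002992
V_1 = [(0.0001099)(0.002235) - (-0.0008333)(0.00303)]/D = 0.00926 V
V_3 = [(0.1342)(0.00303) - (0.0001099)(-0.0008333)]/D = 1.359 V
The requested potential is V_1 = 0.00926 V.

Final answer: V_1 = 0.00926 V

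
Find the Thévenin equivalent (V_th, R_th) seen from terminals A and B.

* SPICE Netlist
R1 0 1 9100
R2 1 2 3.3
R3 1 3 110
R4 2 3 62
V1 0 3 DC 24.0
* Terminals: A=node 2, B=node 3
Step 1 — V_th is the open-circuit voltage V_A - V_B (nothing connected across the terminals).
Nodal analysis, taking node 3 as the 0 V reference.
Source V1 fixes V_0 = 24 V.
KCL at each unknown node (sum of currents leaving = 0; resistances in Ω):
  Node 1: (V_1 - 24)/9100 + (V_1 - V_2)/3.3 + (V_1 - 0)/110 = 0
  Node 2: (V_2 - V_1)/3.3 + (V_2 - 0)/62 = 0
Collecting terms (coefficients in siemens):
  0.3122·V_1 - 0.303·V_2 = 0.002637
  0.3192·V_2 - 0.303·V_1 = 0
Determinant D = (0.3122)(0.3192) - (-0.303)(-0.303) = 0.007824
V_1 = [(0.002637)(0.3192) - (-0.303)(0)]/D = 0.1076 V
V_2 = [(0.3122)(0) - (0.002637)(-0.303)]/D = 0.1021 V
V_th = V_2 - V_3 = 0.1021 - 0 = 0.1021 V
Step 2 — R_th: zero the source — replace V1 by a short circuit (node 3 merges into node 0) — and find the resistance seen between A (node 2) and B (node 0).
Reduce the network between node 2 (A) and node 0 (B) by series/parallel combination:
  Rp1 = R1 ‖ R3 (parallel, both between nodes 0 and 1) = 1/(1/9100 + 1/110) = 108.7 Ω
  Rs1 = R2 + Rp1 (series, joined only at node 1) = 3.3 + 108.7 = 112 Ω
  Rp2 = R4 ‖ Rs1 (parallel, both between nodes 0 and 2) = 1/(1/62 + 1/112) = 39.91 Ω
R_th = 39.91 Ω

Final answer: V_th = 0.1021 V, R_th = 39.91 Ω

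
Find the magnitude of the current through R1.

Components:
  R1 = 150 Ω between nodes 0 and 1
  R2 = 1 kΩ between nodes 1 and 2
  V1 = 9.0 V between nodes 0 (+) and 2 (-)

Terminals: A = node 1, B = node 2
Nodal analysis, taking node 2 as the 0 V reference.
Source V1 fixes V_0 = 9 V.
KCL at each unknown node (sum of currents leaving = 0; resistances in Ω):
  Node 1: (V_1 - 9)/150 + (V_1 - 0)/1000 = 0
Collecting terms: 0.007667 × V_1 = 0.06  =>  V_1 = 7.826 V
I_R1 = (V_0 - V_1)/R1 = (9 - 7.826)/150 = 0.007826 A
|I_R1| = 0.007826 A

Final answer: |I_R1| = 0.007826 A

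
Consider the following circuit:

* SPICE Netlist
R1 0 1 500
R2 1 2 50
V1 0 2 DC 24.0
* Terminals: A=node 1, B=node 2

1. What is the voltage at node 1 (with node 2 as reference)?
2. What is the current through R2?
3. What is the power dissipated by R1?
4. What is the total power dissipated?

Nodal analysis, taking node 2 as the 0 V reference.
Source V1 fixes V_0 = 24 V.
KCL at each unknown node (sum of currents leaving = 0; resistances in Ω):
  Node 1: (V_1 - 24)/500 + (V_1 - 0)/50 = 0
Collecting terms: 0.022 × V_1 = 0.048  =>  V_1 = 2.182 V
Part 1:
  Read off the nodal solution: V_1 = 2.182 V
Part 2:
  I_R2 = (V_1 - V_2)/R2 = (2.182 - 0)/50 = 0.04364 A
  Magnitude: I_R2 = 0.04364 A
Part 3:
  I_R1 = (V_0 - V_1)/R1 = (24 - 2.182)/500 = 0.04364 A
  P_R1 = I_R1² × R1 = (0.04364)² × 500 = 0.9521 W
Part 4:
  Power in each resistor, P = (ΔV)²/R:
    P_R1 = (24 - 2.182)²/500 = 0.9521 W
    P_R2 = (2.182 - 0)²/50 = 0.09521 W
  P_total = P_R1 + P_R2 = 1.047 W

Final answers:
1. V_1 = 2.182 V
2. I_R2 = 0.04364 A
3. P_R1 = 0.9521 W
4. P_total = 1.047 W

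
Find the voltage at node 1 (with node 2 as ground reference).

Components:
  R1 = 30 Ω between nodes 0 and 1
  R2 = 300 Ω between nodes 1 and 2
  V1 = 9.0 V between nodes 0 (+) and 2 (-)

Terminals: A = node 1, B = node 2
Nodal analysis, taking node 2 as the 0 V reference.
Source V1 fixes V_0 = 9 V.
KCL at each unknown node (sum of currents leaving = 0; resistances in Ω):
  Node 1: (V_1 - 9)/30 + (V_1 - 0)/300 = 0
Collecting terms: 0.03667 × V_1 = 0.3  =>  V_1 = 8.182 V
The requested potential is V_1 = 8.182 V.

Final answer: V_1 = 8.182 V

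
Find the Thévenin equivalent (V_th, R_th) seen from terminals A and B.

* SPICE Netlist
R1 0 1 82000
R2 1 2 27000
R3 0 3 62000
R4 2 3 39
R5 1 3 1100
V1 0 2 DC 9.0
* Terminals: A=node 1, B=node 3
Step 1 — V_th is the open-circuit voltage V_A - V_B (nothing connected across the terminals).
Nodal analysis, taking node 2 as the 0 V reference.
Source V1 fixes V_0 = 9 V.
KCL at each unknown node (sum of currents leaving = 0; resistances in Ω):
  Node 1: (V_1 - 9)/82000 + (V_1 - 0)/27000 + (V_1 - V_3)/1100 = 0
  Node 3: (V_3 - 9)/62000 + (V_3 - 0)/39 + (V_3 - V_1)/1100 = 0
Collecting terms (coefficients in siemens):
  0.0009583·V_1 - 0.0009091·V_3 = 0.0001098
  0.02657·V_3 - 0.0009091·V_1 = 0.0001452
Determinant D = (0.0009583)(0.02657) - (-0.0009091)(-0.0009091) = 0.00002463
V_1 = [(0.0001098)(0.02657) - (-0.0009091)(0.0001452)]/D = 0.1237 V
V_3 = [(0.0009583)(0.0001452) - (0.0001098)(-0.0009091)]/D = 0.009698 V
V_th = V_1 - V_3 = 0.1237 - 0.009698 = 0.114 V
Step 2 — R_th: zero the source — replace V1 by a short circuit (node 2 merges into node 0) — and find the resistance seen between A (node 1) and B (node 3).
Reduce the network between node 1 (A) and node 3 (B) by series/parallel combination:
  Rp1 = R1 ‖ R2 (parallel, both between nodes 0 and 1) = 1/(1/82000 + 1/27000) = 20310 Ω
  Rp2 = R3 ‖ R4 (parallel, both between nodes 0 and 3) = 1/(1/62000 + 1/39) = 38.98 Ω
  Rs1 = Rp1 + Rp2 (series, joined only at node 0) = 20310 + 38.98 = 20350 Ω
  Rp3 = R5 ‖ Rs1 (parallel, both between nodes 1 and 3) = 1/(1/1100 + 1/20350) = 1044 Ω
R_th = 1.044 kΩ

Final answer: V_th = 0.114 V, R_th = 1.044 kΩ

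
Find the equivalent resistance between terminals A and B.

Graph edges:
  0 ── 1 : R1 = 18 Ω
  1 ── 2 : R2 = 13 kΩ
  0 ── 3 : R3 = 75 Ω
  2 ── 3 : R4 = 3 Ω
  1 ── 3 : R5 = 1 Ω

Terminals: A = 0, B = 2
The network is not a plain series/parallel combination. Inject a 1 A test current into terminal A (node 0) and return it from terminal B (node 2); then R_eq = V_A / (1 A).
Nodal analysis, taking node 2 as the 0 V reference.
Current source I_test pushes 1 A into node 0 and draws it out of node 2.
KCL at each unknown node (sum of currents leaving = 0; resistances in Ω):
  Node 0: (V_0 - V_1)/18 + (V_0 - V_3)/75 - 1 = 0
  Node 1: (V_1 - V_0)/18 + (V_1 - 0)/13000 + (V_1 - V_3)/1 = 0
  Node 3: (V_3 - V_0)/75 + (V_3 - V_1)/1 + (V_3 - 0)/3 = 0
Collecting terms (coefficients in siemens):
  0.06889·V_0 - 0.05556·V_1 - 0.01333·V_3 = 1
  1.056·V_1 - 0.05556·V_0 - 1·V_3 = 0
  1.347·V_3 - 0.01333·V_0 - 1·V_1 = 0
Solving these 3 simultaneous equations (Gaussian elimination) gives:
  V_0 = 18.16 V, V_1 = 3.797 V, V_3 = 2.999 V
R_eq = V_0 / 1 A = 18.16 Ω

Final answer: 18.16 Ω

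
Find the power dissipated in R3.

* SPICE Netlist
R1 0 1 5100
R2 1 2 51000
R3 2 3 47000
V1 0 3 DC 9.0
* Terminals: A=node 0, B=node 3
Nodal analysis, taking node 3 as the 0 V reference.
Source V1 fixes V_0 = 9 V.
KCL at each unknown node (sum of currents leaving = 0; resistances in Ω):
  Node 1: (V_1 - 9)/5100 + (V_1 - V_2)/51000 = 0
  Node 2: (V_2 - V_1)/51000 + (V_2 - 0)/47000 = 0
Collecting terms (coefficients in siemens):
  0.0002157·V_1 - 0.00001961·V_2 = 0.001765
  0.00004088·V_2 - 0.00001961·V_1 = 0
Determinant D = (0.0002157)(0.00004088) - (-0.00001961)(-0.00001961) = 0.000000008434
V_1 = [(0.001765)(0.00004088) - (-0.00001961)(0)]/D = 8.555 V
V_2 = [(0.0002157)(0) - (0.001765)(-0.00001961)]/D = 4.103 V
I_R3 = (V_2 - V_3)/R3 = (4.103 - 0)/47000 = 0.00008729 A
P_R3 = I_R3² × R3 = (0.00008729)² × 47000 = 0.0003582 W

Final answer: 0.0003582 W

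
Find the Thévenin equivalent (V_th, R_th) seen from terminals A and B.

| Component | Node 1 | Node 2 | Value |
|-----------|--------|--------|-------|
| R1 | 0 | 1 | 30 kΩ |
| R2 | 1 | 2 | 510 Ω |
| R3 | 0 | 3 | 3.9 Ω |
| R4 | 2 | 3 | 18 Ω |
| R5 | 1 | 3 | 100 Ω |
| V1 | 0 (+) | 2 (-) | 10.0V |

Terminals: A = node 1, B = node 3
Step 1 — V_th is the open-circuit voltage V_A - V_B (nothing connected across the terminals).
Nodal analysis, taking node 2 as the 0 V reference.
Source V1 fixes V_0 = 10 V.
KCL at each unknown node (sum of currents leaving = 0; resistances in Ω):
  Node 1: (V_1 - 10)/30000 + (V_1 - 0)/510 + (V_1 - V_3)/100 = 0
  Node 3: (V_3 - 10)/3.9 + (V_3 - 0)/18 + (V_3 - V_1)/100 = 0
Collecting terms (coefficients in siemens):
  0.01199·V_1 - 0.01·V_3 = 0.0003333
  0.322·V_3 - 0.01·V_1 = 2.564
Determinant D = (0.01199)(0.322) - (-0.01)(-0.01) = 0.003762
V_1 = [(0.0003333)(0.322) - (-0.01)(2.564)]/D = 6.845 V
V_3 = [(0.01199)(2.564) - (0.0003333)(-0.01)]/D = 8.176 V
V_th = V_1 - V_3 = 6.845 - 8.176 = -1.332 V
Step 2 — R_th: zero the source — replace V1 by a short circuit (node 2 merges into node 0) — and find the resistance seen between A (node 1) and B (node 3).
Reduce the network between node 1 (A) and node 3 (B) by series/parallel combination:
  Rp1 = R1 ‖ R2 (parallel, both between nodes 0 and 1) = 1/(1/30000 + 1/510) = 501.5 Ω
  Rp2 = R3 ‖ R4 (parallel, both between nodes 0 and 3) = 1/(1/3.9 + 1/18) = 3.205 Ω
  Rs1 = Rp1 + Rp2 (series, joined only at node 0) = 501.5 + 3.205 = 504.7 Ω
  Rp3 = R5 ‖ Rs1 (parallel, both between nodes 1 and 3) = 1/(1/100 + 1/504.7) = 83.46 Ω
R_th = 83.46 Ω

Final answer: V_th = -1.332 V, R_th = 83.46 Ω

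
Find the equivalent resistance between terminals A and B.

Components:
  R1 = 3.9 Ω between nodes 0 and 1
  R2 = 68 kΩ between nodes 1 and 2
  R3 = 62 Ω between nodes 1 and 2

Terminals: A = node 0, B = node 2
Reduce the network between node 0 (A) and node 2 (B) by series/parallel combination:
  Rp1 = R2 ‖ R3 (parallel, both between nodes 1 and 2) = 1/(1/68000 + 1/62) = 61.94 Ω
  Rs1 = R1 + Rp1 (series, joined only at node 1) = 3.9 + 61.94 = 65.84 Ω
R_eq = 65.84 Ω

Final answer: 65.84 Ω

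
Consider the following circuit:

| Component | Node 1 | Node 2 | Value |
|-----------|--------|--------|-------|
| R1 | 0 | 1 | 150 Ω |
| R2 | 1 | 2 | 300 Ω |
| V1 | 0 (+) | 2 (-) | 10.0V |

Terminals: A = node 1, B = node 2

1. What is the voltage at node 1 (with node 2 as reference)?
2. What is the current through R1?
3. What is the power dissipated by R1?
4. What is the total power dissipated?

Nodal analysis, taking node 2 as the 0 V reference.
Source V1 fixes V_0 = 10 V.
KCL at each unknown node (sum of currents leaving = 0; resistances in Ω):
  Node 1: (V_1 - 10)/150 + (V_1 - 0)/300 = 0
Collecting terms: 0.01 × V_1 = 0.06667  =>  V_1 = 6.667 V
Part 1:
  Read off the nodal solution: V_1 = 6.667 V
Part 2:
  I_R1 = (V_0 - V_1)/R1 = (10 - 6.667)/150 = 0.02222 A
  Magnitude: I_R1 = 0.02222 A
Part 3:
  I_R1 = (V_0 - V_1)/R1 = (10 - 6.667)/150 = 0.02222 A
  P_R1 = I_R1² × R1 = (0.02222)² × 150 = 0.07407 W
Part 4:
  Power in each resistor, P = (ΔV)²/R:
    P_R1 = (10 - 6.667)²/150 = 0.07407 W
    P_R2 = (6.667 - 0)²/300 = 0.1481 W
  P_total = P_R1 + P_R2 = 0.2222 W

Final answers:
1. V_1 = 6.667 V
2. I_R1 = 0.02222 A
3. P_R1 = 0.07407 W
4. P_total = 0.2222 W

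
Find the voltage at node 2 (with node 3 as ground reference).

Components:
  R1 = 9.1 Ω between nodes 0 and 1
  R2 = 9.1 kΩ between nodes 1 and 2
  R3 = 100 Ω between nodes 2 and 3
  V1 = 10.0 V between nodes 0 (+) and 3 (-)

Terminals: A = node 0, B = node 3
Nodal analysis, taking node 3 as the 0 V reference.
Source V1 fixes V_0 = 10 V.
KCL at each unknown node (sum of currents leaving = 0; resistances in Ω):
  Node 1: (V_1 - 10)/9.1 + (V_1 - V_2)/9100 = 0
  Node 2: (V_2 - V_1)/9100 + (V_2 - 0)/100 = 0
Collecting terms (coefficients in siemens):
  0.11·V_1 - 0.0001099·V_2 = 1.099
  0.01011·V_2 - 0.0001099·V_1 = 0
Determinant D = (0.11)(0.01011) - (-0.0001099)(-0.0001099) = 0.001112
V_1 = [(1.099)(0.01011) - (-0.0001099)(0)]/D = 9.99 V
V_2 = [(0.11)(0) - (1.099)(-0.0001099)]/D = 0.1086 V
The requested potential is V_2 = 0.1086 V.

Final answer: V_2 = 0.1086 V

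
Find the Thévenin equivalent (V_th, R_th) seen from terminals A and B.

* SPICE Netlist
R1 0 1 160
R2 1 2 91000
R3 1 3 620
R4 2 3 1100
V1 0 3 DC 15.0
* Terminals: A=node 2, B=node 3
Step 1 — V_th is the open-circuit voltage V_A - V_B (nothing connected across the terminals).
Nodal analysis, taking node 3 as the 0 V reference.
Source V1 fixes V_0 = 15 V.
KCL at each unknown node (sum of currents leaving = 0; resistances in Ω):
  Node 1: (V_1 - 15)/160 + (V_1 - V_2)/91000 + (V_1 - 0)/620 = 0
  Node 2: (V_2 - V_1)/91000 + (V_2 - 0)/1100 = 0
Collecting terms (coefficients in siemens):
  0.007874·V_1 - 0.00001099·V_2 = 0.09375
  0.0009201·V_2 - 0.00001099·V_1 = 0
Determinant D = (0.007874)(0.0009201) - (-0.00001099)(-0.00001099) = 0.000007244
V_1 = [(0.09375)(0.0009201) - (-0.00001099)(0)]/D = 11.91 V
V_2 = [(0.007874)(0) - (0.09375)(-0.00001099)]/D = 0.1422 V
V_th = V_2 - V_3 = 0.1422 - 0 = 0.1422 V
Step 2 — R_th: zero the source — replace V1 by a short circuit (node 3 merges into node 0) — and find the resistance seen between A (node 2) and B (node 0).
Reduce the network between node 2 (A) and node 0 (B) by series/parallel combination:
  Rp1 = R1 ‖ R3 (parallel, both between nodes 0 and 1) = 1/(1/160 + 1/620) = 127.2 Ω
  Rs1 = R2 + Rp1 (series, joined only at node 1) = 91000 + 127.2 = 91130 Ω
  Rp2 = R4 ‖ Rs1 (parallel, both between nodes 0 and 2) = 1/(1/1100 + 1/91130) = 1087 Ω
R_th = 1.087 kΩ

Final answer: V_th = 0.1422 V, R_th = 1.087 kΩ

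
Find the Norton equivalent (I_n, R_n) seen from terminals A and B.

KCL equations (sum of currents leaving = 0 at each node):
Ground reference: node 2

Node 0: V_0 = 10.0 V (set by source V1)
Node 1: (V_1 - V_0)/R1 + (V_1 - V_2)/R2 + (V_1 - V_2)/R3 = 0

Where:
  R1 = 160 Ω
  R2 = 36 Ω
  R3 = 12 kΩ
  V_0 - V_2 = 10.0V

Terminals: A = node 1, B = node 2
Find the Thévenin equivalent first; then I_n = V_th/R_th and R_n = R_th.
Step 1 — V_th is the open-circuit voltage V_A - V_B (nothing connected across the terminals).
Nodal analysis, taking node 2 as the 0 V reference.
Source V1 fixes V_0 = 10 V.
KCL at each unknown node (sum of currents leaving = 0; resistances in Ω):
  Node 1: (V_1 - 10)/160 + (V_1 - 0)/36 + (V_1 - 0)/12000 = 0
Collecting terms: 0.03411 × V_1 = 0.0625  =>  V_1 = 1.832 V
V_th = V_1 - V_2 = 1.832 - 0 = 1.832 V
Step 2 — R_th: zero the source — replace V1 by a short circuit (node 2 merges into node 0) — and find the resistance seen between A (node 1) and B (node 0).
Reduce the network between node 1 (A) and node 0 (B) by series/parallel combination:
  Rp1 = R1 ‖ R2 ‖ R3 (parallel, all between nodes 0 and 1) = 1/(1/160 + 1/36 + 1/12000) = 29.32 Ω
R_th = 29.32 Ω
I_n = V_th/R_th = 1.832/29.32 = 0.0625 A, and R_n = R_th = 29.32 Ω

Final answer: I_n = 0.0625 A, R_n = 29.32 Ω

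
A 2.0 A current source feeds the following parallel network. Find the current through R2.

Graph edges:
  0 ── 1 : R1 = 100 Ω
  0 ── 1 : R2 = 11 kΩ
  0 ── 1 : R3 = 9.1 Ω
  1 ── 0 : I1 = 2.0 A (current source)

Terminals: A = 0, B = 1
All resistors sit directly between nodes 0 and 1, so they are in parallel and share one voltage V; the full source current 2 A splits among them.
1/R_par = 1/100 + 1/11000 + 1/9.1 = 0.12 S  =>  R_par = 8.335 Ω
V = I × R_par = 2 × 8.335 = 16.67 V
I_R2 = V/R2 = 16.67/11000 = 0.001515 A

Final answer: 0.001515 A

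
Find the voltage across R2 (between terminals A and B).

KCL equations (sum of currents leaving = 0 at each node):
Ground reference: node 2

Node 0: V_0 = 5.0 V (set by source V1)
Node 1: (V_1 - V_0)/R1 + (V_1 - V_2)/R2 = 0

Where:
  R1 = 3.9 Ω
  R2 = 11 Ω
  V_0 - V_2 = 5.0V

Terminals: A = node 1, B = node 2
R1 and R2 are in series across V1 (node 0 → node 1 → node 2), and the output A–B is taken across R2, so this is a voltage divider.
Series current: I = V1/(R1 + R2) = 5/(3.9 + 11) = 5/14.9 = 0.3356 A
V_R2 = I × R2 = V1 × R2/(R1 + R2) = 5 × 11/14.9 = 3.691 V

Final answer: 3.691 V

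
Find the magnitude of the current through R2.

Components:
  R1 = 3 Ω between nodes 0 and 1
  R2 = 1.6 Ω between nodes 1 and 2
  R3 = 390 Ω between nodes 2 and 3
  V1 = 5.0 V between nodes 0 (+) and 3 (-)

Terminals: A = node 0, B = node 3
Nodal analysis, taking node 3 as the 0 V reference.
Source V1 fixes V_0 = 5 V.
KCL at each unknown node (sum of currents leaving = 0; resistances in Ω):
  Node 1: (V_1 - 5)/3 + (V_1 - V_2)/1.6 = 0
  Node 2: (V_2 - V_1)/1.6 + (V_2 - 0)/390 = 0
Collecting terms (coefficients in siemens):
  0.9583·V_1 - 0.625·V_2 = 1.667
  0.6276·V_2 - 0.625·V_1 = 0
Determinant D = (0.9583)(0.6276) - (-0.625)(-0.625) = 0.2108
V_1 = [(1.667)(0.6276) - (-0.625)(0)]/D = 4.962 V
V_2 = [(0.9583)(0) - (1.667)(-0.625)]/D = 4.942 V
I_R2 = (V_1 - V_2)/R2 = (4.962 - 4.942)/1.6 = 0.01267 A
|I_R2| = 0.01267 A

Final answer: |I_R2| = 0.01267 A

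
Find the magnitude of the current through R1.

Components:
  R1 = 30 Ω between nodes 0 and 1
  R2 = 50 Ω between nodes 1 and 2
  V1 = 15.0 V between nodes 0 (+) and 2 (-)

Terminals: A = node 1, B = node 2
Nodal analysis, taking node 2 as the 0 V reference.
Source V1 fixes V_0 = 15 V.
KCL at each unknown node (sum of currents leaving = 0; resistances in Ω):
  Node 1: (V_1 - 15)/30 + (V_1 - 0)/50 = 0
Collecting terms: 0.05333 × V_1 = 0.5  =>  V_1 = 9.375 V
I_R1 = (V_0 - V_1)/R1 = (15 - 9.375)/30 = 0.1875 A
|I_R1| = 0.1875 A

Final answer: |I_R1| = 0.1875 A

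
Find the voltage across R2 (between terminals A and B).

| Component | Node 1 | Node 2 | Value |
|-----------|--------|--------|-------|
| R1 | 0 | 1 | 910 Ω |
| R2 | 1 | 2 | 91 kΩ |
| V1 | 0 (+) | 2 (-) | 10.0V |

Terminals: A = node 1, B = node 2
R1 and R2 are in series across V1 (node 0 → node 1 → node 2), and the output A–B is taken across R2, so this is a voltage divider.
Series current: I = V1/(R1 + R2) = 10/(910 + 91000) = 10/91910 = 0.0001088 A
V_R2 = I × R2 = V1 × R2/(R1 + R2) = 10 × 91000/91910 = 9.901 V

Final answer: 9.901 V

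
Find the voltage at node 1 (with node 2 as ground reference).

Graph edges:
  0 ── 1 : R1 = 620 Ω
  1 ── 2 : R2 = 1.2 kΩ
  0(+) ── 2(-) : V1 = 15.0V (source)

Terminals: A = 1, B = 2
Nodal analysis, taking node 2 as the 0 V reference.
Source V1 fixes V_0 = 15 V.
KCL at each unknown node (sum of currents leaving = 0; resistances in Ω):
  Node 1: (V_1 - 15)/620 + (V_1 - 0)/1200 = 0
Collecting terms: 0.002446 × V_1 = 0.02419  =>  V_1 = 9.89 V
The requested potential is V_1 = 9.89 V.

Final answer: V_1 = 9.89 V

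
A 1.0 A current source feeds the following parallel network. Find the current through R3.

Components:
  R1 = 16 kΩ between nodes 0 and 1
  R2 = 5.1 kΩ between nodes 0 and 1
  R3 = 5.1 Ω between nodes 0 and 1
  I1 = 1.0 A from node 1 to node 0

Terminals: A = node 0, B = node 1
All resistors sit directly between nodes 0 and 1, so they are in parallel and share one voltage V; the full source current 1 A splits among them.
1/R_par = 1/16000 + 1/5100 + 1/5.1 = 0.1963 S  =>  R_par = 5.093 Ω
V = I × R_par = 1 × 5.093 = 5.093 V
I_R3 = V/R3 = 5.093/5.1 = 0.9987 A

Final answer: 0.9987 A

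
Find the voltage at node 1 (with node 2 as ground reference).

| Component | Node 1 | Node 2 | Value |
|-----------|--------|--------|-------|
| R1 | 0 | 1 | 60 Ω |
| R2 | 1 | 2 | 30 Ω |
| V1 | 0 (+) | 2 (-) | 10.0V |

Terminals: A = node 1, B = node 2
Nodal analysis, taking node 2 as the 0 V reference.
Source V1 fixes V_0 = 10 V.
KCL at each unknown node (sum of currents leaving = 0; resistances in Ω):
  Node 1: (V_1 - 10)/60 + (V_1 - 0)/30 = 0
Collecting terms: 0.05 × V_1 = 0.1667  =>  V_1 = 3.333 V
The requested potential is V_1 = 3.333 V.

Final answer: V_1 = 3.333 V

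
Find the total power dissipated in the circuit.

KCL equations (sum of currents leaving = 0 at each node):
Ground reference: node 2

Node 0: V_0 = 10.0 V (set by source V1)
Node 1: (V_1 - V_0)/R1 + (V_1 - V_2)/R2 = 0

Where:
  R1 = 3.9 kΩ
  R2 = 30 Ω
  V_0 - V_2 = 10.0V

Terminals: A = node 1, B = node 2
Nodal analysis, taking node 2 as the 0 V reference.
Source V1 fixes V_0 = 10 V.
KCL at each unknown node (sum of currents leaving = 0; resistances in Ω):
  Node 1: (V_1 - 10)/3900 + (V_1 - 0)/30 = 0
Collecting terms: 0.03359 × V_1 = 0.002564  =>  V_1 = 0.07634 V
Power in each resistor, P = (ΔV)²/R:
  P_R1 = (10 - 0.07634)²/3900 = 0.02525 W
  P_R2 = (0.07634 - 0)²/30 = 0.0001942 W
P_total = P_R1 + P_R2 = 0.02545 W

Final answer: 0.02545 W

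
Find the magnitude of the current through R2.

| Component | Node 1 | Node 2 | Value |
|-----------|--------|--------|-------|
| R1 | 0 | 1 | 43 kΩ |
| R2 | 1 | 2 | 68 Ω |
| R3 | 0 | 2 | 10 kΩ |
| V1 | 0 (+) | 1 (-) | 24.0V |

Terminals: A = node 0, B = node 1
Nodal analysis, taking node 1 as the 0 V reference.
Source V1 fixes V_0 = 24 V.
KCL at each unknown node (sum of currents leaving = 0; resistances in Ω):
  Node 2: (V_2 - 0)/68 + (V_2 - 24)/10000 = 0
Collecting terms: 0.01481 × V_2 = 0.0024  =>  V_2 = 0.1621 V
I_R2 = (V_1 - V_2)/R2 = (0 - 0.1621)/68 = -0.002384 A
|I_R2| = 0.002384 A

Final answer: |I_R2| = 0.002384 A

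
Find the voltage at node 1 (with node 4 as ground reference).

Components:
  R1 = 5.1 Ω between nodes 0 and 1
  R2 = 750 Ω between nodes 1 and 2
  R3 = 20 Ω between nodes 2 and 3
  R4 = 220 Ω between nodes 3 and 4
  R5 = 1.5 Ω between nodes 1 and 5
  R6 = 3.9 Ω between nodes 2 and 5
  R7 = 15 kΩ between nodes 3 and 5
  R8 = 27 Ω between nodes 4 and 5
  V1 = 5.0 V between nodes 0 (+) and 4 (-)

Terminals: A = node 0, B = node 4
Nodal analysis, taking node 4 as the 0 V reference.
Source V1 fixes V_0 = 5 V.
KCL at each unknown node (sum of currents leaving = 0; resistances in Ω):
  Node 1: (V_1 - 5)/5.1 + (V_1 - V_2)/750 + (V_1 - V_5)/1.5 = 0
  Node 2: (V_2 - V_1)/750 + (V_2 - V_3)/20 + (V_2 - V_5)/3.9 = 0
  Node 3: (V_3 - V_2)/20 + (V_3 - 0)/220 + (V_3 - V_5)/15000 = 0
  Node 5: (V_5 - V_1)/1.5 + (V_5 - V_2)/3.9 + (V_5 - V_3)/15000 + (V_5 - 0)/27 = 0
Collecting terms (coefficients in siemens):
  0.8641·V_1 - 0.001333·V_2 - 0.6667·V_5 = 0.9804
  0.3077·V_2 - 0.001333·V_1 - 0.05·V_3 - 0.2564·V_5 = 0
  0.05461·V_3 - 0.05·V_2 - 0.00006667·V_5 = 0
  0.9602·V_5 - 0.6667·V_1 - 0.2564·V_2 - 0.00006667·V_3 = 0
Solving these 4 simultaneous equations (Gaussian elimination) gives:
  V_1 = 4.175 V, V_2 = 3.872 V, V_3 = 3.549 V, V_5 = 3.933 V
The requested potential is V_1 = 4.175 V.

Final answer: V_1 = 4.175 V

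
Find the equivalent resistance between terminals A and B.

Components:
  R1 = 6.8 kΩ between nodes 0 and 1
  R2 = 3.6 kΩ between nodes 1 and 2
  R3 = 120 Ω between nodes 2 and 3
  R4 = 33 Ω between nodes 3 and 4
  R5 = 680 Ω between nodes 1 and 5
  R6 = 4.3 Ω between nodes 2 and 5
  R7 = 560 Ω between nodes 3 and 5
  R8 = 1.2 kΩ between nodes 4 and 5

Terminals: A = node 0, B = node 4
The network is not a plain series/parallel combination. Inject a 1 A test current into terminal A (node 0) and return it from terminal B (node 4); then R_eq = V_A / (1 A).
Nodal analysis, taking node 4 as the 0 V reference.
Current source I_test pushes 1 A into node 0 and draws it out of node 4.
KCL at each unknown node (sum of currents leaving = 0; resistances in Ω):
  Node 0: (V_0 - V_1)/6800 - 1 = 0
  Node 1: (V_1 - V_0)/6800 + (V_1 - V_2)/3600 + (V_1 - V_5)/680 = 0
  Node 2: (V_2 - V_1)/3600 + (V_2 - V_3)/120 + (V_2 - V_5)/4.3 = 0
  Node 3: (V_3 - V_2)/120 + (V_3 - 0)/33 + (V_3 - V_5)/560 = 0
  Node 5: (V_5 - V_1)/680 + (V_5 - V_2)/4.3 + (V_5 - V_3)/560 + (V_5 - 0)/1200 = 0
Collecting terms (coefficients in siemens):
  0.0001471·V_0 - 0.0001471·V_1 = 1
  0.001895·V_1 - 0.0001471·V_0 - 0.0002778·V_2 - 0.001471·V_5 = 0
  0.2412·V_2 - 0.0002778·V_1 - 0.008333·V_3 - 0.2326·V_5 = 0
  0.04042·V_3 - 0.008333·V_2 - 0.001786·V_5 = 0
  0.2366·V_5 - 0.001471·V_1 - 0.2326·V_2 - 0.001786·V_3 = 0
Solving these 5 simultaneous equations (Gaussian elimination) gives:
  V_0 = 7492 V, V_1 = 692.2 V, V_2 = 118.1 V, V_3 = 29.68 V
  V_5 = 120.6 V
R_eq = V_0 / 1 A = 7492 Ω = 7.492 kΩ

Final answer: 7.492 kΩ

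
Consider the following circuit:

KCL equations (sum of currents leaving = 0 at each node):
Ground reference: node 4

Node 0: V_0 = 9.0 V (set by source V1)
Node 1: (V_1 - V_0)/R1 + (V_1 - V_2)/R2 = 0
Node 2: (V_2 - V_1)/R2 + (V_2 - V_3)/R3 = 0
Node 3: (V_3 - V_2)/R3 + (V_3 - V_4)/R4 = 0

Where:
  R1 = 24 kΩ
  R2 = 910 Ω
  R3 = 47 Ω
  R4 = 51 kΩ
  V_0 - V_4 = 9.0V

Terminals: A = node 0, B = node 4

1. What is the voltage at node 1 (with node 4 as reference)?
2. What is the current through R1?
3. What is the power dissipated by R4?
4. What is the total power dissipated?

Nodal analysis, taking node 4 as the 0 V reference.
Source V1 fixes V_0 = 9 V.
KCL at each unknown node (sum of currents leaving = 0; resistances in Ω):
  Node 1: (V_1 - 9)/24000 + (V_1 - V_2)/910 = 0
  Node 2: (V_2 - V_1)/910 + (V_2 - V_3)/47 = 0
  Node 3: (V_3 - V_2)/47 + (V_3 - 0)/51000 = 0
Collecting terms (coefficients in siemens):
  0.001141·V_1 - 0.001099·V_2 = 0.000375
  0.02238·V_2 - 0.001099·V_1 - 0.02128·V_3 = 0
  0.0213·V_3 - 0.02128·V_2 = 0
Solving these 3 simultaneous equations (Gaussian elimination) gives:
  V_1 = 6.156 V, V_2 = 6.048 V, V_3 = 6.043 V
Part 1:
  Read off the nodal solution: V_1 = 6.156 V
Part 2:
  I_R1 = (V_0 - V_1)/R1 = (9 - 6.156)/24000 = 0.0001185 A
  Magnitude: I_R1 = 0.0001185 A
Part 3:
  I_R4 = (V_3 - V_4)/R4 = (6.043 - 0)/51000 = 0.0001185 A
  P_R4 = I_R4² × R4 = (0.0001185)² × 51000 = 0.000716 W
Part 4:
  Power in each resistor, P = (ΔV)²/R:
    P_R1 = (9 - 6.156)²/24000 = 0.0003369 W
    P_R2 = (6.156 - 6.048)²/910 = 0.00001278 W
    P_R3 = (6.048 - 6.043)²/47 = 0.0000006599 W
    P_R4 = (6.043 - 0)²/51000 = 0.000716 W
  P_total = P_R1 + P_R2 + P_R3 + P_R4 = 0.001066 W

Final answers:
1. V_1 = 6.156 V
2. I_R1 = 0.0001185 A
3. P_R4 = 0.000716 W
4. P_total = 0.001066 W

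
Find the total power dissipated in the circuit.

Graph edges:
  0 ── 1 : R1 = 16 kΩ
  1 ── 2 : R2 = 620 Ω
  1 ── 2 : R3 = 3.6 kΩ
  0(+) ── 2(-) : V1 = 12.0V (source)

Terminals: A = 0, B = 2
Nodal analysis, taking node 2 as the 0 V reference.
Source V1 fixes V_0 = 12 V.
KCL at each unknown node (sum of currents leaving = 0; resistances in Ω):
  Node 1: (V_1 - 12)/16000 + (V_1 - 0)/620 + (V_1 - 0)/3600 = 0
Collecting terms: 0.001953 × V_1 = 0.00075  =>  V_1 = 0.384 V
Power in each resistor, P = (ΔV)²/R:
  P_R1 = (12 - 0.384)²/16000 = 0.008433 W
  P_R2 = (0.384 - 0)²/620 = 0.0002378 W
  P_R3 = (0.384 - 0)²/3600 = 0.00004096 W
P_total = P_R1 + P_R2 + P_R3 = 0.008712 W

Final answer: 0.008712 W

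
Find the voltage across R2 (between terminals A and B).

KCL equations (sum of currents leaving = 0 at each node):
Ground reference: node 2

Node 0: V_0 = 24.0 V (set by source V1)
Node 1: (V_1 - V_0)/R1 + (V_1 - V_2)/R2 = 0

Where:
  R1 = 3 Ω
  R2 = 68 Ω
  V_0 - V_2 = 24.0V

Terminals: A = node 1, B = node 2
R1 and R2 are in series across V1 (node 0 → node 1 → node 2), and the output A–B is taken across R2, so this is a voltage divider.
Series current: I = V1/(R1 + R2) = 24/(3 + 68) = 24/71 = 0.338 A
V_R2 = I × R2 = V1 × R2/(R1 + R2) = 24 × 68/71 = 22.99 V

Final answer: 22.99 V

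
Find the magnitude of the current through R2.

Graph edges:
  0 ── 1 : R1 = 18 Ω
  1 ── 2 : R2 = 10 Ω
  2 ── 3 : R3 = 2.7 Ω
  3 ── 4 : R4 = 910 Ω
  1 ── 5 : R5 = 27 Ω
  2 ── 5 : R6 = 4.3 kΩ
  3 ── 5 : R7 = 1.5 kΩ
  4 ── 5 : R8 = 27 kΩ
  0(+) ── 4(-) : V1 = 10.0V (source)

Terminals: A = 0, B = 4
Nodal analysis, taking node 4 as the 0 V reference.
Source V1 fixes V_0 = 10 V.
KCL at each unknown node (sum of currents leaving = 0; resistances in Ω):
  Node 1: (V_1 - 10)/18 + (V_1 - V_2)/10 + (V_1 - V_5)/27 = 0
  Node 2: (V_2 - V_1)/10 + (V_2 - V_3)/2.7 + (V_2 - V_5)/4300 = 0
  Node 3: (V_3 - V_2)/2.7 + (V_3 - 0)/910 + (V_3 - V_5)/1500 = 0
  Node 5: (V_5 - V_1)/27 + (V_5 - V_2)/4300 + (V_5 - V_3)/1500 + (V_5 - 0)/27000 = 0
Collecting terms (coefficients in siemens):
  0.1926·V_1 - 0.1·V_2 - 0.03704·V_5 = 0.5556
  0.4706·V_2 - 0.1·V_1 - 0.3704·V_3 - 0.0002326·V_5 = 0
  0.3721·V_3 - 0.3704·V_2 - 0.0006667·V_5 = 0
  0.03797·V_5 - 0.03704·V_1 - 0.0002326·V_2 - 0.0006667·V_3 = 0
Solving these 4 simultaneous equations (Gaussian elimination) gives:
  V_1 = 9.802 V, V_2 = 9.697 V, V_3 = 9.669 V, V_5 = 9.79 V
I_R2 = (V_1 - V_2)/R2 = (9.802 - 9.697)/10 = 0.01052 A
|I_R2| = 0.01052 A

Final answer: |I_R2| = 0.01052 A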